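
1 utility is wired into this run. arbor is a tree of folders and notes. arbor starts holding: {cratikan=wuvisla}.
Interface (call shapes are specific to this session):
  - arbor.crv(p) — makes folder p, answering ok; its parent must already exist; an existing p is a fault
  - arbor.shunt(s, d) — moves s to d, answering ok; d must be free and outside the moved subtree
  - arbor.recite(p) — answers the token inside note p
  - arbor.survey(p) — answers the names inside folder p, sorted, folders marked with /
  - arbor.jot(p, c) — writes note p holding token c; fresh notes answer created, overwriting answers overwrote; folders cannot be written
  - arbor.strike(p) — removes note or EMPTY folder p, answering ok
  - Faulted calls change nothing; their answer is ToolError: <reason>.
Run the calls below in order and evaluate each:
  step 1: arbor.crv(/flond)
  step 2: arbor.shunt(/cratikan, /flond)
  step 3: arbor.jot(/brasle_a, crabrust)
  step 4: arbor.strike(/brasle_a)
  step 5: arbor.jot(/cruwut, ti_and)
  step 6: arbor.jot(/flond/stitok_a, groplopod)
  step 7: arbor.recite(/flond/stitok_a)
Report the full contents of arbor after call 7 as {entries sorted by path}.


Answer: {cratikan=wuvisla, cruwut=ti_and, flond/, flond/stitok_a=groplopod}

Derivation:
% crv /flond
  ok
% shunt /cratikan /flond
  ToolError: exists
% jot /brasle_a crabrust
  created
% strike /brasle_a
  ok
% jot /cruwut ti_and
  created
% jot /flond/stitok_a groplopod
  created
% recite /flond/stitok_a
  groplopod


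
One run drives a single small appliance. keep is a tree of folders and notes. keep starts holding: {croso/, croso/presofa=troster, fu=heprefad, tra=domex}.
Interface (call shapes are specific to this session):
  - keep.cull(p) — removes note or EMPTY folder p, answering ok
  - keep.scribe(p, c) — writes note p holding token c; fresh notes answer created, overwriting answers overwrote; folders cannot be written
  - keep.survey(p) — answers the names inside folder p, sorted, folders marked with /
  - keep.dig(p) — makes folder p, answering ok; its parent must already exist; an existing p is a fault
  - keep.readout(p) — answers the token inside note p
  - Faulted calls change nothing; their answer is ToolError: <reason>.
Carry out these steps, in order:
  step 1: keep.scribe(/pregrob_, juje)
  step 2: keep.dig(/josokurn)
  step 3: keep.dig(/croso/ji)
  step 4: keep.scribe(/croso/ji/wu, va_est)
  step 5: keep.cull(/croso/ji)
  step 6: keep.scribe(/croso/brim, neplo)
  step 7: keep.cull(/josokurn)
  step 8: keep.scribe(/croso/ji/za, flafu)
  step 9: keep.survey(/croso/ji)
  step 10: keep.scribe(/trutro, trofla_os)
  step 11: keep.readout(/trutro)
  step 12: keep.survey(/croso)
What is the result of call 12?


Do: keep.scribe[p: /pregrob_; c: juje]
See: created
Do: keep.dig[p: /josokurn]
See: ok
Do: keep.dig[p: /croso/ji]
See: ok
Do: keep.scribe[p: /croso/ji/wu; c: va_est]
See: created
Do: keep.cull[p: /croso/ji]
See: ToolError: not empty
Do: keep.scribe[p: /croso/brim; c: neplo]
See: created
Do: keep.cull[p: /josokurn]
See: ok
Do: keep.scribe[p: /croso/ji/za; c: flafu]
See: created
Do: keep.survey[p: /croso/ji]
See: [wu, za]
Do: keep.scribe[p: /trutro; c: trofla_os]
See: created
Do: keep.readout[p: /trutro]
See: trofla_os
Do: keep.survey[p: /croso]
See: [brim, ji/, presofa]

Answer: [brim, ji/, presofa]


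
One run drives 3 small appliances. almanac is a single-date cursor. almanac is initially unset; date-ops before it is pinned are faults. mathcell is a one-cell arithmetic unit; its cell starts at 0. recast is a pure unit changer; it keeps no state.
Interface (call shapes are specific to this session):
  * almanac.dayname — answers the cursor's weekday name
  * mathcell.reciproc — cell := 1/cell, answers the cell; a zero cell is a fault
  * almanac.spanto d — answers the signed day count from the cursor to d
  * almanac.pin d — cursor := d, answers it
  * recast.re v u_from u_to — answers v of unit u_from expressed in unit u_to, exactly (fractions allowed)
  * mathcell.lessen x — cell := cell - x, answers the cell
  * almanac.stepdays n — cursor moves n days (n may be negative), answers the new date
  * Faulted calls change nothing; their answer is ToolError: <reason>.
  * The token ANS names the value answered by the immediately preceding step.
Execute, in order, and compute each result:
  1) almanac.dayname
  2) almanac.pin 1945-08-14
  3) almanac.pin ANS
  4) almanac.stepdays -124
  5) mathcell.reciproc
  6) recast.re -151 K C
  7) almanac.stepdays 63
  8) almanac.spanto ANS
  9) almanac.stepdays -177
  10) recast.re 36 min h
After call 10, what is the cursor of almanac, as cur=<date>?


% dayname() => ToolError: no date set
% pin(d='1945-08-14') => 1945-08-14
% pin(d='ANS') => 1945-08-14
% stepdays(n='-124') => 1945-04-12
% reciproc() => ToolError: reciprocal of zero
% re(v='-151', u_from='K', u_to='C') => -8483/20
% stepdays(n='63') => 1945-06-14
% spanto(d='ANS') => 0
% stepdays(n='-177') => 1944-12-19
% re(v='36', u_from='min', u_to='h') => 3/5

Answer: cur=1944-12-19


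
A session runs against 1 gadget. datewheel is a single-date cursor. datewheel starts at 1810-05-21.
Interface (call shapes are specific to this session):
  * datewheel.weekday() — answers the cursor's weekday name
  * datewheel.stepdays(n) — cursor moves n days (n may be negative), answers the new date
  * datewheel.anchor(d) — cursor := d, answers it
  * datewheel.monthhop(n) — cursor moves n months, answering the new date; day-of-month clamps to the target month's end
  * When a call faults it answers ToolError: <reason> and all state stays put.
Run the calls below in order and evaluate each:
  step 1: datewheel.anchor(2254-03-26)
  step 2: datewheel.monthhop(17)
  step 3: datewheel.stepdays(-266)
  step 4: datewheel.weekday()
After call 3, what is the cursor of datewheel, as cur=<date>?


Answer: cur=2254-12-03

Derivation:
>>> datewheel.anchor d: 2254-03-26
[out] 2254-03-26
>>> datewheel.monthhop n: 17
[out] 2255-08-26
>>> datewheel.stepdays n: -266
[out] 2254-12-03
>>> datewheel.weekday
[out] Sunday


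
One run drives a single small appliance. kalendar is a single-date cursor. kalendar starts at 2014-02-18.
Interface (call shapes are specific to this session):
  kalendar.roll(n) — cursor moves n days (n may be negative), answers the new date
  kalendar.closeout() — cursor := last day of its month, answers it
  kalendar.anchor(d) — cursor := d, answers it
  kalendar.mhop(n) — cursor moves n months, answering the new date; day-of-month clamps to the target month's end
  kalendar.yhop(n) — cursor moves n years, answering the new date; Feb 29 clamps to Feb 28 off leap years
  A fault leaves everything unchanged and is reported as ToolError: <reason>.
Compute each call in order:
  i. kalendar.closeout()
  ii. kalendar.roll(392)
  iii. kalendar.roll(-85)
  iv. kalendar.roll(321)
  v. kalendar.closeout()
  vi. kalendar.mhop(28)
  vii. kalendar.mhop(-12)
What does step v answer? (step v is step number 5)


Calling closeout(), and get 2014-02-28.
Now I run roll with n='392', — result: 2015-03-27.
Now I run roll with n='-85', — result: 2015-01-01.
Now I run roll with n='321', and observe 2015-11-18.
I try closeout(), and see 2015-11-30.
I use mhop with n='28', giving 2018-03-30.
I try mhop with n='-12', and get 2017-03-30.

Answer: 2015-11-30


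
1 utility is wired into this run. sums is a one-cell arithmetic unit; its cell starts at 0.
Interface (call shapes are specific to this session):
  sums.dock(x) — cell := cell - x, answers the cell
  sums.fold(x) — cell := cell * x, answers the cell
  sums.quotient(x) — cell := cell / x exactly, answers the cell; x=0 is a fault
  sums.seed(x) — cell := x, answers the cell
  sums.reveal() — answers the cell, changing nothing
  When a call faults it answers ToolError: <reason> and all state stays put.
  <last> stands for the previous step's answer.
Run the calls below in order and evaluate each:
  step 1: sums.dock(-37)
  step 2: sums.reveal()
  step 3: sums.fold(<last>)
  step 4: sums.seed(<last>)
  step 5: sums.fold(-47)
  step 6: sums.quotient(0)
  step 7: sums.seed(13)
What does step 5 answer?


Answer: -64343

Derivation:
Step: sums.dock[-37]
Result: 37
Step: sums.reveal[]
Result: 37
Step: sums.fold[<last>]
Result: 1369
Step: sums.seed[<last>]
Result: 1369
Step: sums.fold[-47]
Result: -64343
Step: sums.quotient[0]
Result: ToolError: division by zero
Step: sums.seed[13]
Result: 13


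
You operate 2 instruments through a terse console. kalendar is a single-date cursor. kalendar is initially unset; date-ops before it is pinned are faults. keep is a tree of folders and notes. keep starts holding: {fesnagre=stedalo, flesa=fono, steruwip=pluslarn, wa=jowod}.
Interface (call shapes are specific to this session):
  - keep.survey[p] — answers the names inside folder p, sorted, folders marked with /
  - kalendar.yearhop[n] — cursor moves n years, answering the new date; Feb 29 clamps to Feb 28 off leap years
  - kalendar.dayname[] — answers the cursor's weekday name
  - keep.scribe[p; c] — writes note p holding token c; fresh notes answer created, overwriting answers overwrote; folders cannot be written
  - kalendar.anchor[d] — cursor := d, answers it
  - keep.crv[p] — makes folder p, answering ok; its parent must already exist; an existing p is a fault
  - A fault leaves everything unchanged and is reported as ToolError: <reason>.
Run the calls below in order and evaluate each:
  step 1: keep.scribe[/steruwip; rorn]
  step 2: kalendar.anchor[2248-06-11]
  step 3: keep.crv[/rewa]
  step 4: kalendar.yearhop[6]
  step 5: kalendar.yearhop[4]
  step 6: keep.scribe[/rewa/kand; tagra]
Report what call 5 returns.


·→ scribe(p='/steruwip', c='rorn')
·← overwrote
·→ anchor(d='2248-06-11')
·← 2248-06-11
·→ crv(p='/rewa')
·← ok
·→ yearhop(n='6')
·← 2254-06-11
·→ yearhop(n='4')
·← 2258-06-11
·→ scribe(p='/rewa/kand', c='tagra')
·← created

Answer: 2258-06-11


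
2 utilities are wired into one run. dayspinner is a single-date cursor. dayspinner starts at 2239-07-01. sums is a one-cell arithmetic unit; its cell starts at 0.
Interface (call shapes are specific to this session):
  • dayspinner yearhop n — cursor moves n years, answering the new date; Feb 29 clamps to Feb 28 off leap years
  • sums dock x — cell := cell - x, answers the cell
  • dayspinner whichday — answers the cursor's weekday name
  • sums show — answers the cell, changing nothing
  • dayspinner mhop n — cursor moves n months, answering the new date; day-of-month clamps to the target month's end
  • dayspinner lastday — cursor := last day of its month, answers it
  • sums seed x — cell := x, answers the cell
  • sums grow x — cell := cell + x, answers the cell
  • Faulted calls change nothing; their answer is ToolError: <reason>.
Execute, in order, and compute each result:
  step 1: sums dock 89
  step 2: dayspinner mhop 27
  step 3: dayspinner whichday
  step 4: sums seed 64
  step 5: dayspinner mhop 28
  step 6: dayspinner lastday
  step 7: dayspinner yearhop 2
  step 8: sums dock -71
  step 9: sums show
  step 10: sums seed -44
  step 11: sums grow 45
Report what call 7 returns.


CALL sums dock[x=89]
RET  -89
CALL dayspinner mhop[n=27]
RET  2241-10-01
CALL dayspinner whichday[]
RET  Friday
CALL sums seed[x=64]
RET  64
CALL dayspinner mhop[n=28]
RET  2244-02-01
CALL dayspinner lastday[]
RET  2244-02-29
CALL dayspinner yearhop[n=2]
RET  2246-02-28
CALL sums dock[x=-71]
RET  135
CALL sums show[]
RET  135
CALL sums seed[x=-44]
RET  -44
CALL sums grow[x=45]
RET  1

Answer: 2246-02-28


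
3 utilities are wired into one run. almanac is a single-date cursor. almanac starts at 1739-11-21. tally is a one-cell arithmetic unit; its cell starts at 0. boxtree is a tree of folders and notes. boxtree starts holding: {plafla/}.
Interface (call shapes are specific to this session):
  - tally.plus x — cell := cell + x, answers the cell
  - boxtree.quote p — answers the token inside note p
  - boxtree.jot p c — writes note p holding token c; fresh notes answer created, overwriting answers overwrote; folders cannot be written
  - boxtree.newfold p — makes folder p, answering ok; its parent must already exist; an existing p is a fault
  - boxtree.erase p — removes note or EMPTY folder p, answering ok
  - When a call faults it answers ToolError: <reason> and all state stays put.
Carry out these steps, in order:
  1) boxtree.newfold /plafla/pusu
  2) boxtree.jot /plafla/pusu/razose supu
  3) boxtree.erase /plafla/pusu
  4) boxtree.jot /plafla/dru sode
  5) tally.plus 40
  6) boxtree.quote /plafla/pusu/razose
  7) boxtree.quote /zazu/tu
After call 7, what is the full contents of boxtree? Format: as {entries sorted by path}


Answer: {plafla/, plafla/dru=sode, plafla/pusu/, plafla/pusu/razose=supu}

Derivation:
% newfold(p: /plafla/pusu) => ok
% jot(p: /plafla/pusu/razose, c: supu) => created
% erase(p: /plafla/pusu) => ToolError: not empty
% jot(p: /plafla/dru, c: sode) => created
% plus(x: 40) => 40
% quote(p: /plafla/pusu/razose) => supu
% quote(p: /zazu/tu) => ToolError: not found


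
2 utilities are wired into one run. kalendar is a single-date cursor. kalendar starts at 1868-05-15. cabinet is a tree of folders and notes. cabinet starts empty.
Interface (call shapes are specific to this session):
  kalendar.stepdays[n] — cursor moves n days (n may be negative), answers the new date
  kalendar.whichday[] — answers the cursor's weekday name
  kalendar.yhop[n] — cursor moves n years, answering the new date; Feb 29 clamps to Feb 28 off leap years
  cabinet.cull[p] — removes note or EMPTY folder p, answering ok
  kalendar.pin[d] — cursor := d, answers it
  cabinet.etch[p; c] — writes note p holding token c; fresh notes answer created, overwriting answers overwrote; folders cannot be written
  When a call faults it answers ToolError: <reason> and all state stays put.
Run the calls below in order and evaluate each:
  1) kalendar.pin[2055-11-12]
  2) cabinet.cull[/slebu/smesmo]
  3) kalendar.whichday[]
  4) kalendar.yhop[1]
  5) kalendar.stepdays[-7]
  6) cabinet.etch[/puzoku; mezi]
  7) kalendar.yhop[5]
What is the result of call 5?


I invoke kalendar.pin with d='2055-11-12', giving 2055-11-12.
Now I run cabinet.cull with p='/slebu/smesmo', → ToolError: not found.
Then kalendar.whichday, and get Friday.
Using kalendar.yhop with n='1': 2056-11-12.
Now I run kalendar.stepdays with n='-7', which returns 2056-11-05.
I try cabinet.etch with p='/puzoku', c='mezi', yielding created.
I run kalendar.yhop with n='5', and see 2061-11-05.

Answer: 2056-11-05


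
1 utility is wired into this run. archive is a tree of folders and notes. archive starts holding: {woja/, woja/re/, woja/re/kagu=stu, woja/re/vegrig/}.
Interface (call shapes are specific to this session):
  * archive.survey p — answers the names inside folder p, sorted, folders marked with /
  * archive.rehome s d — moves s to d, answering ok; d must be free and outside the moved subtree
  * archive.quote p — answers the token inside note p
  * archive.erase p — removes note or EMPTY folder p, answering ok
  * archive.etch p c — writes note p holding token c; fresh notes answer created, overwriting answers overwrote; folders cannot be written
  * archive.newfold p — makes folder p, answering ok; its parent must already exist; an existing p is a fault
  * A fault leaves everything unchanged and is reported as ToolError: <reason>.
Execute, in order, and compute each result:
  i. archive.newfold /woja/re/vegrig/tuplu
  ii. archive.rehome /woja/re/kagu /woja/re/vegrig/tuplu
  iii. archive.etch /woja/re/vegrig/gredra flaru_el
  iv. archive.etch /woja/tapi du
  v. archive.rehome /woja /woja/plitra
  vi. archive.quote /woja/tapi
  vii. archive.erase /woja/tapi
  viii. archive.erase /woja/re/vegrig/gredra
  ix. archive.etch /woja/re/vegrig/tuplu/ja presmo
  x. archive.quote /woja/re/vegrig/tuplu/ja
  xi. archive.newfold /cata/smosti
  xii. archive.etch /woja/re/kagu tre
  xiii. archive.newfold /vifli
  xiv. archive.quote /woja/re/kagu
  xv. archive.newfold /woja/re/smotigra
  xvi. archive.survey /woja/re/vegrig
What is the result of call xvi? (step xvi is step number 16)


Answer: [tuplu/]

Derivation:
Act: newfold[/woja/re/vegrig/tuplu]
Obs: ok
Act: rehome[/woja/re/kagu; /woja/re/vegrig/tuplu]
Obs: ToolError: exists
Act: etch[/woja/re/vegrig/gredra; flaru_el]
Obs: created
Act: etch[/woja/tapi; du]
Obs: created
Act: rehome[/woja; /woja/plitra]
Obs: ToolError: into itself
Act: quote[/woja/tapi]
Obs: du
Act: erase[/woja/tapi]
Obs: ok
Act: erase[/woja/re/vegrig/gredra]
Obs: ok
Act: etch[/woja/re/vegrig/tuplu/ja; presmo]
Obs: created
Act: quote[/woja/re/vegrig/tuplu/ja]
Obs: presmo
Act: newfold[/cata/smosti]
Obs: ToolError: no parent
Act: etch[/woja/re/kagu; tre]
Obs: overwrote
Act: newfold[/vifli]
Obs: ok
Act: quote[/woja/re/kagu]
Obs: tre
Act: newfold[/woja/re/smotigra]
Obs: ok
Act: survey[/woja/re/vegrig]
Obs: [tuplu/]


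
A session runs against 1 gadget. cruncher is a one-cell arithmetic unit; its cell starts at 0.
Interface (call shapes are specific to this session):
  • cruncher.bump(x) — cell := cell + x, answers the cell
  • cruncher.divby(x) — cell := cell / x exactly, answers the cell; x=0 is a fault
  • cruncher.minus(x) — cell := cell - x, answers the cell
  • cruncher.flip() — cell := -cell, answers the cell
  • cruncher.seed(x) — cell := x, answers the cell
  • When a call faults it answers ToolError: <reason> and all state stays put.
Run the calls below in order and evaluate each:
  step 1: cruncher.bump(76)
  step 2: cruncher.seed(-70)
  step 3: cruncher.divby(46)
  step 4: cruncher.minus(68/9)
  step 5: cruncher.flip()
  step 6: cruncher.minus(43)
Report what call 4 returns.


> cruncher.bump x→76
[out] 76
> cruncher.seed x→-70
[out] -70
> cruncher.divby x→46
[out] -35/23
> cruncher.minus x→68/9
[out] -1879/207
> cruncher.flip
[out] 1879/207
> cruncher.minus x→43
[out] -7022/207

Answer: -1879/207


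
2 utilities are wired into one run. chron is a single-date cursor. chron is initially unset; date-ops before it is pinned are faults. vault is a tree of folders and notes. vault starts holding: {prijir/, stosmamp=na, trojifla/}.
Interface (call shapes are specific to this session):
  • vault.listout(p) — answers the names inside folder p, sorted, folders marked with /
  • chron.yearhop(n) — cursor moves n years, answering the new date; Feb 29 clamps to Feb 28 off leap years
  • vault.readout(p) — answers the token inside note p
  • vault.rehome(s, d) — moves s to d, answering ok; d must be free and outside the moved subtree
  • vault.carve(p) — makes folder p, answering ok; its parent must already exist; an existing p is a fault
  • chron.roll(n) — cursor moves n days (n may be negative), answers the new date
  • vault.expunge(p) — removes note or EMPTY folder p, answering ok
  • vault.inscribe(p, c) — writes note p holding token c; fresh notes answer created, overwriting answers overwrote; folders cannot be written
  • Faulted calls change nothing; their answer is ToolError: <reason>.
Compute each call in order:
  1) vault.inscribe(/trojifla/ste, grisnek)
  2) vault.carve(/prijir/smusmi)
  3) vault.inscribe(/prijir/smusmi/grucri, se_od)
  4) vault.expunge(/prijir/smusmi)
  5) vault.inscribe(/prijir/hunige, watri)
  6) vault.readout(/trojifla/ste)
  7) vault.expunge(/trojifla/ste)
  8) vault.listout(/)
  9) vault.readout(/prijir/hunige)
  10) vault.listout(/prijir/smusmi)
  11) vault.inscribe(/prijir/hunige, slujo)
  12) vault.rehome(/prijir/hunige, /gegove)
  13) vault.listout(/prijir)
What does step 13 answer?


Answer: [smusmi/]

Derivation:
CALL vault.inscribe[p=/trojifla/ste; c=grisnek]
RET  created
CALL vault.carve[p=/prijir/smusmi]
RET  ok
CALL vault.inscribe[p=/prijir/smusmi/grucri; c=se_od]
RET  created
CALL vault.expunge[p=/prijir/smusmi]
RET  ToolError: not empty
CALL vault.inscribe[p=/prijir/hunige; c=watri]
RET  created
CALL vault.readout[p=/trojifla/ste]
RET  grisnek
CALL vault.expunge[p=/trojifla/ste]
RET  ok
CALL vault.listout[p=/]
RET  [prijir/, stosmamp, trojifla/]
CALL vault.readout[p=/prijir/hunige]
RET  watri
CALL vault.listout[p=/prijir/smusmi]
RET  [grucri]
CALL vault.inscribe[p=/prijir/hunige; c=slujo]
RET  overwrote
CALL vault.rehome[s=/prijir/hunige; d=/gegove]
RET  ok
CALL vault.listout[p=/prijir]
RET  [smusmi/]


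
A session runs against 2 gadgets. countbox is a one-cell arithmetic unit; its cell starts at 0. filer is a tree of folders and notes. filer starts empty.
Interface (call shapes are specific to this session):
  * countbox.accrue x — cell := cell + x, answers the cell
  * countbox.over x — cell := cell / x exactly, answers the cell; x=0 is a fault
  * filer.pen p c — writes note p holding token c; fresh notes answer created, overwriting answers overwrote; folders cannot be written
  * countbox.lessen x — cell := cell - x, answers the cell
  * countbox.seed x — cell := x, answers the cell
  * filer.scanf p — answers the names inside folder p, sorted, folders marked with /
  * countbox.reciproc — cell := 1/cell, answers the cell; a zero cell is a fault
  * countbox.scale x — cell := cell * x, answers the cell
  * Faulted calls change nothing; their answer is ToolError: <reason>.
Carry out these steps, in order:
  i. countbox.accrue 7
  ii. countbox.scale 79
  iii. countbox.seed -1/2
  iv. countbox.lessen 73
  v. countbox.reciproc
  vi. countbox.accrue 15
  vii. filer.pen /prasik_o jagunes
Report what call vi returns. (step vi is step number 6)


Answer: 2203/147

Derivation:
% countbox.accrue x→7
  7
% countbox.scale x→79
  553
% countbox.seed x→-1/2
  -1/2
% countbox.lessen x→73
  -147/2
% countbox.reciproc
  -2/147
% countbox.accrue x→15
  2203/147
% filer.pen p→/prasik_o c→jagunes
  created


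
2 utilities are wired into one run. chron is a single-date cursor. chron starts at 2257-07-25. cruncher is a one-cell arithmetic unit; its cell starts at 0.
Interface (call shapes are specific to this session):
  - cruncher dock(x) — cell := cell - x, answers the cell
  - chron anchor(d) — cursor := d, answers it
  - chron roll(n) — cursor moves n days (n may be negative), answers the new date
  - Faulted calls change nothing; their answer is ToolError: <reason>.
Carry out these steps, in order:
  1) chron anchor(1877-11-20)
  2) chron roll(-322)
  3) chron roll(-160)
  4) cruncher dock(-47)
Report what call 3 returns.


Step: chron anchor[d=1877-11-20]
Result: 1877-11-20
Step: chron roll[n=-322]
Result: 1877-01-02
Step: chron roll[n=-160]
Result: 1876-07-26
Step: cruncher dock[x=-47]
Result: 47

Answer: 1876-07-26


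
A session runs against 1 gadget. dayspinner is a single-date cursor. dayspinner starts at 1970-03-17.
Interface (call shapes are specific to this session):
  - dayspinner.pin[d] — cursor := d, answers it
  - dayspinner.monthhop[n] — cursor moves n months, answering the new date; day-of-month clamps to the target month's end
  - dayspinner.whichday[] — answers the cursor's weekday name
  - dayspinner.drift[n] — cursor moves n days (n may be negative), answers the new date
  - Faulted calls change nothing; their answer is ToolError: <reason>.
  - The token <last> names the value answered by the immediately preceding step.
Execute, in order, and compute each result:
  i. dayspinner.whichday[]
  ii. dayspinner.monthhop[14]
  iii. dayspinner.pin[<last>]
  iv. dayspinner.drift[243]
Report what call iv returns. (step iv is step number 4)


Answer: 1972-01-15

Derivation:
~$ dayspinner.whichday
:: Tuesday
~$ dayspinner.monthhop n: 14
:: 1971-05-17
~$ dayspinner.pin d: <last>
:: 1971-05-17
~$ dayspinner.drift n: 243
:: 1972-01-15


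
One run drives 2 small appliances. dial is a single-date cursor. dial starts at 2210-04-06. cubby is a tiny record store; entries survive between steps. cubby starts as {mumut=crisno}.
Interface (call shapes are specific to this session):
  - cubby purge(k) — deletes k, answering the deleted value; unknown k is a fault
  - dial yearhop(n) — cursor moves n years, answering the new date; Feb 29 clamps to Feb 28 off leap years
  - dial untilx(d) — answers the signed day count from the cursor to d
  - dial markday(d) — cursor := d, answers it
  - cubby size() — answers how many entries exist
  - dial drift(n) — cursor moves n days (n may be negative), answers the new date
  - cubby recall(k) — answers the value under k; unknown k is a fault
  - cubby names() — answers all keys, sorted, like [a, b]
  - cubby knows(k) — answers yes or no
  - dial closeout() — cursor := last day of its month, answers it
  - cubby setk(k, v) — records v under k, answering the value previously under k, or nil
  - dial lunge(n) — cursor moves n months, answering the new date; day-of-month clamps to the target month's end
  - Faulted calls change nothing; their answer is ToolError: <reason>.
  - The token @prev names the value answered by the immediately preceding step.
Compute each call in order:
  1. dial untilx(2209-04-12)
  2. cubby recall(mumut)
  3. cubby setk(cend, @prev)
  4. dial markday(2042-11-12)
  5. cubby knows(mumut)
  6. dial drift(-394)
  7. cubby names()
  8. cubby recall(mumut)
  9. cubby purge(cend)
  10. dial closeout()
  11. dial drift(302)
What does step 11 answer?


Answer: 2042-08-29

Derivation:
CALL dial untilx[d: 2209-04-12]
RET  -359
CALL cubby recall[k: mumut]
RET  crisno
CALL cubby setk[k: cend; v: @prev]
RET  nil
CALL dial markday[d: 2042-11-12]
RET  2042-11-12
CALL cubby knows[k: mumut]
RET  yes
CALL dial drift[n: -394]
RET  2041-10-14
CALL cubby names[]
RET  [cend, mumut]
CALL cubby recall[k: mumut]
RET  crisno
CALL cubby purge[k: cend]
RET  crisno
CALL dial closeout[]
RET  2041-10-31
CALL dial drift[n: 302]
RET  2042-08-29


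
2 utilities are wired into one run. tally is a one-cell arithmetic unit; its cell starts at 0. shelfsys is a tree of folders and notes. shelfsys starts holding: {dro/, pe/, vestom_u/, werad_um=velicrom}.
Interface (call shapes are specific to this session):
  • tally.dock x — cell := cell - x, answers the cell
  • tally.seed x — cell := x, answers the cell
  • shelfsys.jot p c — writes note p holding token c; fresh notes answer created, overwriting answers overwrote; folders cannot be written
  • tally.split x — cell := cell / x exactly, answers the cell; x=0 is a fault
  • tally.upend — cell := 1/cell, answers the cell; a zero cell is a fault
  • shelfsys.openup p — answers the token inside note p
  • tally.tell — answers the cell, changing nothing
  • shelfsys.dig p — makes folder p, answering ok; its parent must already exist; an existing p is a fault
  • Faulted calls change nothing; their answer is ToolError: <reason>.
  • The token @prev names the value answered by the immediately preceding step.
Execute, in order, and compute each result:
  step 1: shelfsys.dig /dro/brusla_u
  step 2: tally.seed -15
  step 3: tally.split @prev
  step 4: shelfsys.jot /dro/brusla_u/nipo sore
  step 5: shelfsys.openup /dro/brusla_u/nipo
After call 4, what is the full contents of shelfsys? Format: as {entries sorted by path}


·→ shelfsys.dig(p=/dro/brusla_u)
·← ok
·→ tally.seed(x=-15)
·← -15
·→ tally.split(x=@prev)
·← 1
·→ shelfsys.jot(p=/dro/brusla_u/nipo, c=sore)
·← created
·→ shelfsys.openup(p=/dro/brusla_u/nipo)
·← sore

Answer: {dro/, dro/brusla_u/, dro/brusla_u/nipo=sore, pe/, vestom_u/, werad_um=velicrom}


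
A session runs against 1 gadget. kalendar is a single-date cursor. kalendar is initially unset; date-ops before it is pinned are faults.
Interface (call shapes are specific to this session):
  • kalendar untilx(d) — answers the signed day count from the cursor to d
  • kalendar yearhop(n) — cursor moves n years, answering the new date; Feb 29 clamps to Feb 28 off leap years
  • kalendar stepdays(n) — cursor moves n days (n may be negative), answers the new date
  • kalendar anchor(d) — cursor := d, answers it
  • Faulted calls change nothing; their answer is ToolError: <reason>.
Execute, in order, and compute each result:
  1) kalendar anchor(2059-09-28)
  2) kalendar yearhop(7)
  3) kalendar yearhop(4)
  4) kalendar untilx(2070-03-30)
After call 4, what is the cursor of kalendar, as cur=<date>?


Answer: cur=2070-09-28

Derivation:
Next I call kalendar anchor using d='2059-09-28', and observe 2059-09-28.
Then kalendar yearhop using n='7', yielding 2066-09-28.
Then kalendar yearhop using n='4', and see 2070-09-28.
Next I call kalendar untilx using d='2070-03-30', and see -182.


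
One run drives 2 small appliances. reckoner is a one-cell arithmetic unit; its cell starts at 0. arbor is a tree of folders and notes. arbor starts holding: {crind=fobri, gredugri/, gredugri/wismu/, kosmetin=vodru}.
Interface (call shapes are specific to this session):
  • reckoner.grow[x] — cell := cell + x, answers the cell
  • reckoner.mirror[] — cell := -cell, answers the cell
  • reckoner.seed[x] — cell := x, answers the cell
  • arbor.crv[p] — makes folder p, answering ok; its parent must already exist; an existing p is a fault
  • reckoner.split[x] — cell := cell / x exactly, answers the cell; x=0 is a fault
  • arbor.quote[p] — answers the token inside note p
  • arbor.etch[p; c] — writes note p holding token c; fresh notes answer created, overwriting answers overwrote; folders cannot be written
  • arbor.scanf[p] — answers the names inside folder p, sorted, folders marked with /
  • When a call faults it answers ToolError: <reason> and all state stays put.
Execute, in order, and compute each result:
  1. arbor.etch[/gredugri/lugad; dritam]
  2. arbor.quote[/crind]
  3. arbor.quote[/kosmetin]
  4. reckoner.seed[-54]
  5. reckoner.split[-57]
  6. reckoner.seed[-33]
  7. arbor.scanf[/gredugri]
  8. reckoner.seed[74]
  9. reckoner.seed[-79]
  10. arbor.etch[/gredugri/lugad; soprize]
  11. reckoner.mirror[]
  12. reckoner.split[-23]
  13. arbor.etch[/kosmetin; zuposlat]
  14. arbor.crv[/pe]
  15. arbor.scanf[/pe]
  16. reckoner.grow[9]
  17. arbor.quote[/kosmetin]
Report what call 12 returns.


Answer: -79/23

Derivation:
// arbor.etch(p→/gredugri/lugad, c→dritam) -> created
// arbor.quote(p→/crind) -> fobri
// arbor.quote(p→/kosmetin) -> vodru
// reckoner.seed(x→-54) -> -54
// reckoner.split(x→-57) -> 18/19
// reckoner.seed(x→-33) -> -33
// arbor.scanf(p→/gredugri) -> [lugad, wismu/]
// reckoner.seed(x→74) -> 74
// reckoner.seed(x→-79) -> -79
// arbor.etch(p→/gredugri/lugad, c→soprize) -> overwrote
// reckoner.mirror() -> 79
// reckoner.split(x→-23) -> -79/23
// arbor.etch(p→/kosmetin, c→zuposlat) -> overwrote
// arbor.crv(p→/pe) -> ok
// arbor.scanf(p→/pe) -> []
// reckoner.grow(x→9) -> 128/23
// arbor.quote(p→/kosmetin) -> zuposlat


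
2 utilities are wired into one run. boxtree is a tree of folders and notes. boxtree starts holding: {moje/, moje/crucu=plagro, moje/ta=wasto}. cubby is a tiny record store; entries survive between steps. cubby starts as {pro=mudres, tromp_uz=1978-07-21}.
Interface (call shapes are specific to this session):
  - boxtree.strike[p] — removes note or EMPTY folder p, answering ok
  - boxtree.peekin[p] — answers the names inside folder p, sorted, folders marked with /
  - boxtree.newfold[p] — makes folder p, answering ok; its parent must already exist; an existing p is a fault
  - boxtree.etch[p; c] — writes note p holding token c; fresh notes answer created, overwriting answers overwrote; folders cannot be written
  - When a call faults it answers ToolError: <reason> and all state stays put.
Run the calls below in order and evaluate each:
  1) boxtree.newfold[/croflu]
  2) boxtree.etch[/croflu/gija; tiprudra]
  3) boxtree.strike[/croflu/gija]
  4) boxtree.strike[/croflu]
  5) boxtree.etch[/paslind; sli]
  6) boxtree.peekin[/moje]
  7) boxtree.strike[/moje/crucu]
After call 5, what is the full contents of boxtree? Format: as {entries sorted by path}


Answer: {moje/, moje/crucu=plagro, moje/ta=wasto, paslind=sli}

Derivation:
CALL boxtree.newfold[/croflu]
RET  ok
CALL boxtree.etch[/croflu/gija; tiprudra]
RET  created
CALL boxtree.strike[/croflu/gija]
RET  ok
CALL boxtree.strike[/croflu]
RET  ok
CALL boxtree.etch[/paslind; sli]
RET  created
CALL boxtree.peekin[/moje]
RET  [crucu, ta]
CALL boxtree.strike[/moje/crucu]
RET  ok


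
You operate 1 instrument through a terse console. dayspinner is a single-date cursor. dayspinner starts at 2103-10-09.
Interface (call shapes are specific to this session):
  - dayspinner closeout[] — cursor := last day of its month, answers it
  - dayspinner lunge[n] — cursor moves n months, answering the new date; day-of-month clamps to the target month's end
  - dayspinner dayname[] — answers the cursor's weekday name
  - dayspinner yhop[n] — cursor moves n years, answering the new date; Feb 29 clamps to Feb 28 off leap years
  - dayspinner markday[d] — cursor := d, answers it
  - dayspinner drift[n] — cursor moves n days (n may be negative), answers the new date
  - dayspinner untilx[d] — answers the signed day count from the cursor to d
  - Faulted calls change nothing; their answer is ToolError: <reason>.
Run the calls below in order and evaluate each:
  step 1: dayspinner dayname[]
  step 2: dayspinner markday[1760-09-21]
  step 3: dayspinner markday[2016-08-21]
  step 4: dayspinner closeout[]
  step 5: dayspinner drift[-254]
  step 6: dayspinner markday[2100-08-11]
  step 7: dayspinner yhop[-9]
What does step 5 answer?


Answer: 2015-12-21

Derivation:
% dayspinner dayname
:: Tuesday
% dayspinner markday 1760-09-21
:: 1760-09-21
% dayspinner markday 2016-08-21
:: 2016-08-21
% dayspinner closeout
:: 2016-08-31
% dayspinner drift -254
:: 2015-12-21
% dayspinner markday 2100-08-11
:: 2100-08-11
% dayspinner yhop -9
:: 2091-08-11


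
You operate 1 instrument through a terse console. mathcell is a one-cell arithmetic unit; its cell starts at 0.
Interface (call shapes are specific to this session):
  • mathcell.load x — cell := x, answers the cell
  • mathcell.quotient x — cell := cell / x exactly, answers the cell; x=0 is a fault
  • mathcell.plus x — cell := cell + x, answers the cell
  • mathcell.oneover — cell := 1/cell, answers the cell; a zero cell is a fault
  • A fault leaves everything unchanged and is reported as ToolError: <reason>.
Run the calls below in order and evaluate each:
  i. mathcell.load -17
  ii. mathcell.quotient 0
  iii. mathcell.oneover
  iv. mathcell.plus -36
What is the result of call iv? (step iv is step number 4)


Answer: -613/17

Derivation:
Step: load[x: -17]
Result: -17
Step: quotient[x: 0]
Result: ToolError: division by zero
Step: oneover[]
Result: -1/17
Step: plus[x: -36]
Result: -613/17


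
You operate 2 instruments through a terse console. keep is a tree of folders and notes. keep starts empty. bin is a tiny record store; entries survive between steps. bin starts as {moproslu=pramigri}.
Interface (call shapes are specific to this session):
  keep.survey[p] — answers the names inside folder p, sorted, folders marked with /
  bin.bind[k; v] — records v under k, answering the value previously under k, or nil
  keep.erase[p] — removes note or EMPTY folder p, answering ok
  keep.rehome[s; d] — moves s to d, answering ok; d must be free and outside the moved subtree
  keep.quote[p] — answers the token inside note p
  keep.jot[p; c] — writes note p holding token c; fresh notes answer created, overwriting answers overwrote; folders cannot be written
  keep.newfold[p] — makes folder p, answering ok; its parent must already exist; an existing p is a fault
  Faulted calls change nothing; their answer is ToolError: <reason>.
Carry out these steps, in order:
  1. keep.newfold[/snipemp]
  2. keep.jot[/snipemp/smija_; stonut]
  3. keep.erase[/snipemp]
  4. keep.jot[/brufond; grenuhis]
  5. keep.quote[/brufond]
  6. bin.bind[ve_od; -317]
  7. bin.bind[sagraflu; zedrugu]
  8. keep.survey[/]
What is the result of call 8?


Answer: [brufond, snipemp/]

Derivation:
-- 1. keep.newfold(/snipemp) == ok
-- 2. keep.jot(/snipemp/smija_, stonut) == created
-- 3. keep.erase(/snipemp) == ToolError: not empty
-- 4. keep.jot(/brufond, grenuhis) == created
-- 5. keep.quote(/brufond) == grenuhis
-- 6. bin.bind(ve_od, -317) == nil
-- 7. bin.bind(sagraflu, zedrugu) == nil
-- 8. keep.survey(/) == [brufond, snipemp/]


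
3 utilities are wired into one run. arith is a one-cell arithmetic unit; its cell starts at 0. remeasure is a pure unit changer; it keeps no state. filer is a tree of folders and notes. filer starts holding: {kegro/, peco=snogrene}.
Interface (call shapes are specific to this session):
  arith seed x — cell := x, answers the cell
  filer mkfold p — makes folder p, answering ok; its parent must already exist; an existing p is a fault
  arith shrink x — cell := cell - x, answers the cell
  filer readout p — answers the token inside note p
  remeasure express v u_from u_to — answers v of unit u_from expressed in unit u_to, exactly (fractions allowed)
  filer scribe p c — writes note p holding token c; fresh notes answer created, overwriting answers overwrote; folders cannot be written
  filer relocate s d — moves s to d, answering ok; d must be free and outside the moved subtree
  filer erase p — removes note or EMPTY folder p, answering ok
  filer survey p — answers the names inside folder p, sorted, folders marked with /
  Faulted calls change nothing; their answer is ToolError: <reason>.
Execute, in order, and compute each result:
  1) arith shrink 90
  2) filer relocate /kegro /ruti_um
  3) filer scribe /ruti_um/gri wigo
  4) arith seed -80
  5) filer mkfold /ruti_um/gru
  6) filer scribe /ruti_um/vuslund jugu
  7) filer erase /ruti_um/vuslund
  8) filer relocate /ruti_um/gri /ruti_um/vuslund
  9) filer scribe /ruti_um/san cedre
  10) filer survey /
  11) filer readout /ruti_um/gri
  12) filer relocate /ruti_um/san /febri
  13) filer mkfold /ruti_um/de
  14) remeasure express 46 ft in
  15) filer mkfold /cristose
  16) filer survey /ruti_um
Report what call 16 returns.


Answer: [de/, gru/, vuslund]

Derivation:
$ arith shrink 90
:: -90
$ filer relocate /kegro /ruti_um
:: ok
$ filer scribe /ruti_um/gri wigo
:: created
$ arith seed -80
:: -80
$ filer mkfold /ruti_um/gru
:: ok
$ filer scribe /ruti_um/vuslund jugu
:: created
$ filer erase /ruti_um/vuslund
:: ok
$ filer relocate /ruti_um/gri /ruti_um/vuslund
:: ok
$ filer scribe /ruti_um/san cedre
:: created
$ filer survey /
:: [peco, ruti_um/]
$ filer readout /ruti_um/gri
:: ToolError: not found
$ filer relocate /ruti_um/san /febri
:: ok
$ filer mkfold /ruti_um/de
:: ok
$ remeasure express 46 ft in
:: 552
$ filer mkfold /cristose
:: ok
$ filer survey /ruti_um
:: [de/, gru/, vuslund]


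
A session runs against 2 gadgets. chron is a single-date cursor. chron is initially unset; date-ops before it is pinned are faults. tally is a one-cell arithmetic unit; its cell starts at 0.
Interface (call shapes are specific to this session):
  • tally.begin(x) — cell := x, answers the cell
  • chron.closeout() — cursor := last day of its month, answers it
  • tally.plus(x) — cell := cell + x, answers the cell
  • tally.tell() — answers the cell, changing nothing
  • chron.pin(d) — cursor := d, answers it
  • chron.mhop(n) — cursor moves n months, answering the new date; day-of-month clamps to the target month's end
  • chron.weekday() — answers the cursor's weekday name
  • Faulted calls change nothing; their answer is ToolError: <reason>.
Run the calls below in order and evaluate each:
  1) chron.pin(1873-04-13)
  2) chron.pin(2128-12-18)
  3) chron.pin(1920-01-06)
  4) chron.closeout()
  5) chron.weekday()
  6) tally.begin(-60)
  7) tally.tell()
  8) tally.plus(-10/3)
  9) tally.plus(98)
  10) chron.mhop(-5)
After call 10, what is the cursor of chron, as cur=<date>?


;; chron.pin(1873-04-13) == 1873-04-13
;; chron.pin(2128-12-18) == 2128-12-18
;; chron.pin(1920-01-06) == 1920-01-06
;; chron.closeout() == 1920-01-31
;; chron.weekday() == Saturday
;; tally.begin(-60) == -60
;; tally.tell() == -60
;; tally.plus(-10/3) == -190/3
;; tally.plus(98) == 104/3
;; chron.mhop(-5) == 1919-08-31

Answer: cur=1919-08-31


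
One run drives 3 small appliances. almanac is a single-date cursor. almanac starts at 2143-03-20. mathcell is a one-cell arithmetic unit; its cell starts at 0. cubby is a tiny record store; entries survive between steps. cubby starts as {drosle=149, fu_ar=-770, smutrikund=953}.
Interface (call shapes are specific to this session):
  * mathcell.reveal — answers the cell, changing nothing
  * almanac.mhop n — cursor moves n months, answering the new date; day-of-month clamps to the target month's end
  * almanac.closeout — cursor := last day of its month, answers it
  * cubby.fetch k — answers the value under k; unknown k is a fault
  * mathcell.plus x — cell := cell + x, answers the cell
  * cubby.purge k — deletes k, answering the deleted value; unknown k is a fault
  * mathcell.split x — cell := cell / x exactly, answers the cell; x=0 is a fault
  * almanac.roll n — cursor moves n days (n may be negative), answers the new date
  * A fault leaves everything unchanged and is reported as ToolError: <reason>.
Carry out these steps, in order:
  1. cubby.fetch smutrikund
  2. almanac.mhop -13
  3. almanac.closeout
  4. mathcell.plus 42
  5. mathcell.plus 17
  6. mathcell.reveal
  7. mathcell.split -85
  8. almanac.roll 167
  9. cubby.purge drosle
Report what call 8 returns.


~$ cubby.fetch k→smutrikund
  953
~$ almanac.mhop n→-13
  2142-02-20
~$ almanac.closeout
  2142-02-28
~$ mathcell.plus x→42
  42
~$ mathcell.plus x→17
  59
~$ mathcell.reveal
  59
~$ mathcell.split x→-85
  -59/85
~$ almanac.roll n→167
  2142-08-14
~$ cubby.purge k→drosle
  149

Answer: 2142-08-14
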